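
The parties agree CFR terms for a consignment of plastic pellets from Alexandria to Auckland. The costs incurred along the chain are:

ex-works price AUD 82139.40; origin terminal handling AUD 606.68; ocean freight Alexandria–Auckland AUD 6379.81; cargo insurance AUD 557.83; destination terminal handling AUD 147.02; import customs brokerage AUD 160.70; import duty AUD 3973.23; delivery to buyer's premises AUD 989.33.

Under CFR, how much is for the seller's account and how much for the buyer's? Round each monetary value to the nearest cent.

Seller: AUD 89125.89; buyer: AUD 5828.11

CFR: the seller pays costs through ocean freight to the destination port, but not insurance.
Seller's account: goods 82139.40 + origin terminal 606.68 + freight 6379.81 = 89125.89
Buyer's account: insurance 557.83 + destination terminal 147.02 + brokerage 160.70 + duty 3973.23 + delivery 989.33 = 5828.11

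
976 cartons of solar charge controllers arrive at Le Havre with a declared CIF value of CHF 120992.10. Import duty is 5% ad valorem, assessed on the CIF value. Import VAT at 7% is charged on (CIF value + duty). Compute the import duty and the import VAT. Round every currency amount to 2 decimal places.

Import duty: CHF 6049.61; import VAT: CHF 8892.92

Import duty = 120992.10 × 5% = 6049.61
VAT base = CIF + duty = 120992.10 + 6049.61 = 127041.71
Import VAT = 127041.71 × 7% = 8892.92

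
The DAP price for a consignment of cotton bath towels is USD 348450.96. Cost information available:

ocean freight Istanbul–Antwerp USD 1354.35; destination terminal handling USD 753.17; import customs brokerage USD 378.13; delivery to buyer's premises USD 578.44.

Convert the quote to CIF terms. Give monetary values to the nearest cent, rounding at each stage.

Not relevant to the conversion: freight — on the seller under both DAP and CIF; already in the DAP price and stays in the CIF price. brokerage — on the buyer under both terms; not part of either seller's price.
From DAP to CIF, the seller no longer bears: destination terminal, delivery.
CIF price = 348450.96 − 753.17 − 578.44 = 347119.35

CIF price: USD 347119.35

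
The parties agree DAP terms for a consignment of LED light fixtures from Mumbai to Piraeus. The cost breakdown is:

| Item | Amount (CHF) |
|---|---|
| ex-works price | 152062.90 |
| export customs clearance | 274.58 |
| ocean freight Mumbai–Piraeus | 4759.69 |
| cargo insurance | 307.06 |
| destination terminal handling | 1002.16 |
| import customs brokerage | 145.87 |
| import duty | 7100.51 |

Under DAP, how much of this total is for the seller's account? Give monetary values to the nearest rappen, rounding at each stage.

Seller's account: CHF 158406.39

DAP: the seller bears all costs to the named destination except import duty and clearance.
Seller's account: goods 152062.90 + export clearance 274.58 + freight 4759.69 + insurance 307.06 + destination terminal 1002.16 = 158406.39
Buyer's account: brokerage 145.87 + duty 7100.51 = 7246.38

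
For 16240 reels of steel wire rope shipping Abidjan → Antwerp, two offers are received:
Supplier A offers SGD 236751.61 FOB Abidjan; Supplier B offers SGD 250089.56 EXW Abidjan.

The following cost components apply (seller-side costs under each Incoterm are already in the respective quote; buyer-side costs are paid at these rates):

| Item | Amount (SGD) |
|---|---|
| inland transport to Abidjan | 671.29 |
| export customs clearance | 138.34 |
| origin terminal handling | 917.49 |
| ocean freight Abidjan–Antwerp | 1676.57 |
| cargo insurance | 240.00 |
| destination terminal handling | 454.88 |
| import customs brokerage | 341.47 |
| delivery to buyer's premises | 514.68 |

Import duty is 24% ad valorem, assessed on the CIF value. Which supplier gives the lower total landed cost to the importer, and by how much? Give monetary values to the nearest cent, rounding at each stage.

Supplier A is cheaper by SGD 18680.69

Supplier A (FOB):
CIF value = FOB price + freight + insurance = 236751.61 + 1676.57 + 240.00 = 238668.18
Import duty = 238668.18 × 24% = 57280.36
Buyer bears (A): 1676.57 + 240.00 + 454.88 + 341.47 + 514.68 = 3227.60
Landed cost (A) = invoice 236751.61 + 3227.60 + duty 57280.36 = 297259.57
Supplier B (EXW):
CIF value = EXW price + inland to port + export clearance + origin terminal + freight + insurance = 250089.56 + 671.29 + 138.34 + 917.49 + 1676.57 + 240.00 = 253733.25
Import duty = 253733.25 × 24% = 60895.98
Buyer bears (B): 671.29 + 138.34 + 917.49 + 1676.57 + 240.00 + 454.88 + 341.47 + 514.68 = 4954.72
Landed cost (B) = invoice 250089.56 + 4954.72 + duty 60895.98 = 315940.26
Difference = |297259.57 − 315940.26| = 18680.69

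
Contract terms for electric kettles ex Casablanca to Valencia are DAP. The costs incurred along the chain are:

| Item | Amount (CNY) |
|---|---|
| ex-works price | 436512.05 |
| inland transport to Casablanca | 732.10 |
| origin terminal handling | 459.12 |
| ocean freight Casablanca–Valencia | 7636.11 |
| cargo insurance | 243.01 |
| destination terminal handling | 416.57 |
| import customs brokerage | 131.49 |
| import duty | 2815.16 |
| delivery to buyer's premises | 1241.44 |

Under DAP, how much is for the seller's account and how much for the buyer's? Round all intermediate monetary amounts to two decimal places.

Seller: CNY 447240.40; buyer: CNY 2946.65

DAP: the seller bears all costs to the named destination except import duty and clearance.
Seller's account: goods 436512.05 + inland to port 732.10 + origin terminal 459.12 + freight 7636.11 + insurance 243.01 + destination terminal 416.57 + delivery 1241.44 = 447240.40
Buyer's account: brokerage 131.49 + duty 2815.16 = 2946.65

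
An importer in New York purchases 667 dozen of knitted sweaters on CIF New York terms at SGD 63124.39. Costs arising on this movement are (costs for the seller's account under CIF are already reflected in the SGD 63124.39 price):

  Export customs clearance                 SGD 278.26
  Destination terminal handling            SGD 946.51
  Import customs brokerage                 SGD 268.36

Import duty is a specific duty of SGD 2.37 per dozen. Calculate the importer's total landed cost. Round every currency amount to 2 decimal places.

Total landed cost: SGD 65920.05

CIF: the seller pays costs through ocean freight and marine insurance to the destination port.
Already in the invoice (seller's account under CIF): export clearance — exclude.
The CIF price already equals the CIF value: 63124.39
Import duty = 667 × 2.37 = 1580.79
Buyer bears: destination terminal 946.51 + brokerage 268.36 + duty 1580.79 = 2795.66
Landed cost = invoice 63124.39 + 2795.66 = 65920.05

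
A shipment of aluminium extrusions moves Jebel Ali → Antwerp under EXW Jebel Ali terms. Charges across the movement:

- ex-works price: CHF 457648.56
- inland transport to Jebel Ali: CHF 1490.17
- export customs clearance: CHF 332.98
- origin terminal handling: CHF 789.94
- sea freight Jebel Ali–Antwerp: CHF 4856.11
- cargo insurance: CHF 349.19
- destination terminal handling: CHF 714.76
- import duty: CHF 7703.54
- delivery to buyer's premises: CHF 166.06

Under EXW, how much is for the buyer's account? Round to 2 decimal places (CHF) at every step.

EXW: the seller makes goods available at their premises; the buyer bears all onward costs.
Seller's account: goods 457648.56 = 457648.56
Buyer's account: inland to port 1490.17 + export clearance 332.98 + origin terminal 789.94 + freight 4856.11 + insurance 349.19 + destination terminal 714.76 + duty 7703.54 + delivery 166.06 = 16402.75

Buyer's account: CHF 16402.75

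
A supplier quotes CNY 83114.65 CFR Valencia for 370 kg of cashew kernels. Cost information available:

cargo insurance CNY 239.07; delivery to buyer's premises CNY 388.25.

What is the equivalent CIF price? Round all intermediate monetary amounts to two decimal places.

Not relevant to the conversion: delivery — on the buyer under both terms; not part of either seller's price.
From CFR to CIF, the seller additionally bears: insurance.
CIF price = 83114.65 + 239.07 = 83353.72

CIF price: CNY 83353.72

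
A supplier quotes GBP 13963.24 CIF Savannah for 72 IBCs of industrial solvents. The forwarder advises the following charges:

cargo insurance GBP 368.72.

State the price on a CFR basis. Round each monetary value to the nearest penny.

From CIF to CFR, the seller no longer bears: insurance.
CFR price = 13963.24 − 368.72 = 13594.52

CFR price: GBP 13594.52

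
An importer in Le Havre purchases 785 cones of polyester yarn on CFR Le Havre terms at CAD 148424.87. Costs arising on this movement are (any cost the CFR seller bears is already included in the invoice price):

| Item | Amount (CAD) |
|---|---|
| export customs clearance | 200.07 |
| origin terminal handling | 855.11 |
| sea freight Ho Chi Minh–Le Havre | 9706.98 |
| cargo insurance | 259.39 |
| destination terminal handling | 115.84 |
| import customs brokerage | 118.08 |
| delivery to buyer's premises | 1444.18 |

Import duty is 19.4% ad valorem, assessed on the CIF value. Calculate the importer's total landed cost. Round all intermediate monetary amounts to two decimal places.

Total landed cost: CAD 179207.11

CFR: the seller pays costs through ocean freight to the destination port, but not insurance.
Already in the invoice (seller's account under CFR): export clearance, origin terminal, freight — exclude.
CIF value = CFR price + insurance = 148424.87 + 259.39 = 148684.26
Import duty = 148684.26 × 19.4% = 28844.75
Buyer bears: insurance 259.39 + destination terminal 115.84 + brokerage 118.08 + delivery 1444.18 + duty 28844.75 = 30782.24
Landed cost = invoice 148424.87 + 30782.24 = 179207.11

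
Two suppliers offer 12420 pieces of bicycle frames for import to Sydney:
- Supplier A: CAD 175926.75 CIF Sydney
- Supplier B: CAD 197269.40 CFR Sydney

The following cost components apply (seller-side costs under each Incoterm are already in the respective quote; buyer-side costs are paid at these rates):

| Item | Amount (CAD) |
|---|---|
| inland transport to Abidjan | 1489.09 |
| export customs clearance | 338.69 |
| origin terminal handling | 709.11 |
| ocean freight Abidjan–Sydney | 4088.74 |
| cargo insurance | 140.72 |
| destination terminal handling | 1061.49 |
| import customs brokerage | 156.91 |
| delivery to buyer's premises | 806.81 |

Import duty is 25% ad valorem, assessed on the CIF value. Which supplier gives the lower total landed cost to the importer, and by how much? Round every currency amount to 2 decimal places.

Supplier A (CIF):
The CIF price already equals the CIF value: 175926.75
Import duty = 175926.75 × 25% = 43981.69
Buyer bears (A): 1061.49 + 156.91 + 806.81 = 2025.21
Landed cost (A) = invoice 175926.75 + 2025.21 + duty 43981.69 = 221933.65
Supplier B (CFR):
CIF value = CFR price + insurance = 197269.40 + 140.72 = 197410.12
Import duty = 197410.12 × 25% = 49352.53
Buyer bears (B): 140.72 + 1061.49 + 156.91 + 806.81 = 2165.93
Landed cost (B) = invoice 197269.40 + 2165.93 + duty 49352.53 = 248787.86
Difference = |221933.65 − 248787.86| = 26854.21

Supplier A is cheaper by CAD 26854.21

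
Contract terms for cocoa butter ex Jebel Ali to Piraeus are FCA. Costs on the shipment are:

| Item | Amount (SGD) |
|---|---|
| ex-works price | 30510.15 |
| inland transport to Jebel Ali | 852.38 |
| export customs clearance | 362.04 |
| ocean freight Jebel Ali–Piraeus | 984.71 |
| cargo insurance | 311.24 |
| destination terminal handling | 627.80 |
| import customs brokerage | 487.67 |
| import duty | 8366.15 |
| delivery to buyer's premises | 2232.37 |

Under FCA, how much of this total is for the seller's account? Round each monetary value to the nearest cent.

Seller's account: SGD 31724.57

FCA: the seller delivers export-cleared goods to the carrier; the buyer bears costs from that point.
Seller's account: goods 30510.15 + inland to port 852.38 + export clearance 362.04 = 31724.57
Buyer's account: freight 984.71 + insurance 311.24 + destination terminal 627.80 + brokerage 487.67 + duty 8366.15 + delivery 2232.37 = 13009.94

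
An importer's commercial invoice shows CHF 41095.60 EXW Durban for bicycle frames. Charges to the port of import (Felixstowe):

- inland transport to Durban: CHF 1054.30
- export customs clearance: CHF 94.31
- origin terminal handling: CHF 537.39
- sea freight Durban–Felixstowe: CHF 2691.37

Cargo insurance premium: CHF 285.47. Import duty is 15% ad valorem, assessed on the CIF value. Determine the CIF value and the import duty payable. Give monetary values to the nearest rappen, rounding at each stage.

CIF = EXW price + pre-shipment costs + freight + insurance
CIF = 41095.60 + 1054.30 + 94.31 + 537.39 + 2691.37 + 285.47 = 45758.44
Import duty = 45758.44 × 15% = 6863.77

CIF value: CHF 45758.44; import duty: CHF 6863.77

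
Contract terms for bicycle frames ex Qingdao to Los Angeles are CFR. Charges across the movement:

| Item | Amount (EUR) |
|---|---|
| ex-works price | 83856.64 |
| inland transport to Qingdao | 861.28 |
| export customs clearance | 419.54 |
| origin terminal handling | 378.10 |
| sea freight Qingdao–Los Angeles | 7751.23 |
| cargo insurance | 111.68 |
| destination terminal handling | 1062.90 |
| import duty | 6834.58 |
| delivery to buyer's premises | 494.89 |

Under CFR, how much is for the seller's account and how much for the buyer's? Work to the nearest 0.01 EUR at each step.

Seller: EUR 93266.79; buyer: EUR 8504.05

CFR: the seller pays costs through ocean freight to the destination port, but not insurance.
Seller's account: goods 83856.64 + inland to port 861.28 + export clearance 419.54 + origin terminal 378.10 + freight 7751.23 = 93266.79
Buyer's account: insurance 111.68 + destination terminal 1062.90 + duty 6834.58 + delivery 494.89 = 8504.05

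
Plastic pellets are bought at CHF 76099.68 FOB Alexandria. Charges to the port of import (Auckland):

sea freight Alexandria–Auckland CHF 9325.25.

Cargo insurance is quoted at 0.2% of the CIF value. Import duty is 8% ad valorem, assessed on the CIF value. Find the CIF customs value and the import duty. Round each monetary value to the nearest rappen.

Let C be the CIF value. C = FOB price + freight + 0.2% × C
C − 0.2% × C = 76099.68 + 9325.25
0.998 × C = 85424.93
C = 85424.93 / 0.998 = 85596.12
Insurance premium = 0.2% × 85596.12 = 171.19
Import duty = 85596.12 × 8% = 6847.69

CIF value: CHF 85596.12; import duty: CHF 6847.69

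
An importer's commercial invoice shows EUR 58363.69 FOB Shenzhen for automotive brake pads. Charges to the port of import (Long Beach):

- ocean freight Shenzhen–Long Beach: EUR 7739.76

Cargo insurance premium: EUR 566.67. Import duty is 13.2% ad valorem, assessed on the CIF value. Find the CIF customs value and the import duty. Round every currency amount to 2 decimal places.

CIF value: EUR 66670.12; import duty: EUR 8800.46

CIF = FOB price + freight + insurance
CIF = 58363.69 + 7739.76 + 566.67 = 66670.12
Import duty = 66670.12 × 13.2% = 8800.46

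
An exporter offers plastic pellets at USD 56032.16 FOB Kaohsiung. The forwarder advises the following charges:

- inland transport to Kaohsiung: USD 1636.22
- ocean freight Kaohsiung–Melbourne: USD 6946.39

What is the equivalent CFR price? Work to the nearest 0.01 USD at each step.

Not relevant to the conversion: inland to port — on the seller under both FOB and CFR; already in the FOB price and stays in the CFR price.
From FOB to CFR, the seller additionally bears: freight.
CFR price = 56032.16 + 6946.39 = 62978.55

CFR price: USD 62978.55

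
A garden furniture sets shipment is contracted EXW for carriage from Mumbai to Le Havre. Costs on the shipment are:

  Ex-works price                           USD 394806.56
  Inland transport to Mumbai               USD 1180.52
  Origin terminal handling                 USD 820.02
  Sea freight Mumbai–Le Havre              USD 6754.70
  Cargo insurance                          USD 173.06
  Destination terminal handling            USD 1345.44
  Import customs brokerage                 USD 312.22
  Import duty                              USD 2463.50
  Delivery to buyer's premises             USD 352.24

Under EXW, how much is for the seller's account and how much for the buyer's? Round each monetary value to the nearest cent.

EXW: the seller makes goods available at their premises; the buyer bears all onward costs.
Seller's account: goods 394806.56 = 394806.56
Buyer's account: inland to port 1180.52 + origin terminal 820.02 + freight 6754.70 + insurance 173.06 + destination terminal 1345.44 + brokerage 312.22 + duty 2463.50 + delivery 352.24 = 13401.70

Seller: USD 394806.56; buyer: USD 13401.70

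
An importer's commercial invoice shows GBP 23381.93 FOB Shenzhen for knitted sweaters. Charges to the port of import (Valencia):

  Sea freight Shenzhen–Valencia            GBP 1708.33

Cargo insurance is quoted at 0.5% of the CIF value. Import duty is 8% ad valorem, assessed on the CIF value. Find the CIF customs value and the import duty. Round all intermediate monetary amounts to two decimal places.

CIF value: GBP 25216.34; import duty: GBP 2017.31

Let C be the CIF value. C = FOB price + freight + 0.5% × C
C − 0.5% × C = 23381.93 + 1708.33
0.995 × C = 25090.26
C = 25090.26 / 0.995 = 25216.34
Insurance premium = 0.5% × 25216.34 = 126.08
Import duty = 25216.34 × 8% = 2017.31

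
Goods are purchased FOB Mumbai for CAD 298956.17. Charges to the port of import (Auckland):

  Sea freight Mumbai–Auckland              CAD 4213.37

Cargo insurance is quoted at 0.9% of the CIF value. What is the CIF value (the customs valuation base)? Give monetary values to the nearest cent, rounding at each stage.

Let C be the CIF value. C = FOB price + freight + 0.9% × C
C − 0.9% × C = 298956.17 + 4213.37
0.991 × C = 303169.54
C = 303169.54 / 0.991 = 305922.85
Insurance premium = 0.9% × 305922.85 = 2753.31

CIF value: CAD 305922.85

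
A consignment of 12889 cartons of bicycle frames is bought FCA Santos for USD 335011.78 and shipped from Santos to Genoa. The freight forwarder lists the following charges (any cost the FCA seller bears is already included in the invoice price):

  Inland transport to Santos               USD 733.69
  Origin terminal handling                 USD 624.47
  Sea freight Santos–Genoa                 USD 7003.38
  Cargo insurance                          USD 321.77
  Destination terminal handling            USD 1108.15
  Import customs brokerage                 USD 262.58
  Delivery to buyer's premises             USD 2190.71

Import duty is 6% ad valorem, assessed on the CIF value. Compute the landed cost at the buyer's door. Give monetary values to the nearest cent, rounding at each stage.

FCA: the seller delivers export-cleared goods to the carrier; the buyer bears costs from that point.
Already in the invoice (seller's account under FCA): inland to port — exclude.
CIF value = FCA price + origin terminal + freight + insurance = 335011.78 + 624.47 + 7003.38 + 321.77 = 342961.40
Import duty = 342961.40 × 6% = 20577.68
Buyer bears: origin terminal 624.47 + freight 7003.38 + insurance 321.77 + destination terminal 1108.15 + brokerage 262.58 + delivery 2190.71 + duty 20577.68 = 32088.74
Landed cost = invoice 335011.78 + 32088.74 = 367100.52

Total landed cost: USD 367100.52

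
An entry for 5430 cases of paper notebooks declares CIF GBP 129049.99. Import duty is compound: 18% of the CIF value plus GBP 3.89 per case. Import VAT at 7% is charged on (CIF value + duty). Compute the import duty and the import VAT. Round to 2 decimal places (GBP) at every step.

Import duty: GBP 44351.70; import VAT: GBP 12138.12

Ad valorem component: 129049.99 × 18% = 23229.00
Specific component: 5430 × 3.89 = 21122.70
Import duty = 23229.00 + 21122.70 = 44351.70
VAT base = CIF + duty = 129049.99 + 44351.70 = 173401.69
Import VAT = 173401.69 × 7% = 12138.12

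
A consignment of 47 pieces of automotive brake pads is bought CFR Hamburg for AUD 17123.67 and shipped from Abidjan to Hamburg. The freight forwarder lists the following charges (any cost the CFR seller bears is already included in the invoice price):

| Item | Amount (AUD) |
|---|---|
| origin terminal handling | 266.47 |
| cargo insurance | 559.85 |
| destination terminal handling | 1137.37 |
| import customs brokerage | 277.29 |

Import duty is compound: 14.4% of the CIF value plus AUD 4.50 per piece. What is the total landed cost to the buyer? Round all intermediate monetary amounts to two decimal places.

Total landed cost: AUD 21856.11

CFR: the seller pays costs through ocean freight to the destination port, but not insurance.
Already in the invoice (seller's account under CFR): origin terminal — exclude.
CIF value = CFR price + insurance = 17123.67 + 559.85 = 17683.52
Ad valorem component: 17683.52 × 14.4% = 2546.43
Specific component: 47 × 4.50 = 211.50
Import duty = 2546.43 + 211.50 = 2757.93
Buyer bears: insurance 559.85 + destination terminal 1137.37 + brokerage 277.29 + duty 2757.93 = 4732.44
Landed cost = invoice 17123.67 + 4732.44 = 21856.11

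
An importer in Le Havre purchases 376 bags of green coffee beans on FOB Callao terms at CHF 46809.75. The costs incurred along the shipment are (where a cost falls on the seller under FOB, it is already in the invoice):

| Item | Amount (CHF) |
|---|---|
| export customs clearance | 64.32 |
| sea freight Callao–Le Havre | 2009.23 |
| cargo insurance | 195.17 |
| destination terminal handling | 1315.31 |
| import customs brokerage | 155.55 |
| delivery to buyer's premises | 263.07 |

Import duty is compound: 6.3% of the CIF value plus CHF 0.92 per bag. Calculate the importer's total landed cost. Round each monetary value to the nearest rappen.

Total landed cost: CHF 54181.89

FOB: the seller bears costs until goods are on board at the origin port; the buyer bears freight, insurance and all costs thereafter.
Already in the invoice (seller's account under FOB): export clearance — exclude.
CIF value = FOB price + freight + insurance = 46809.75 + 2009.23 + 195.17 = 49014.15
Ad valorem component: 49014.15 × 6.3% = 3087.89
Specific component: 376 × 0.92 = 345.92
Import duty = 3087.89 + 345.92 = 3433.81
Buyer bears: freight 2009.23 + insurance 195.17 + destination terminal 1315.31 + brokerage 155.55 + delivery 263.07 + duty 3433.81 = 7372.14
Landed cost = invoice 46809.75 + 7372.14 = 54181.89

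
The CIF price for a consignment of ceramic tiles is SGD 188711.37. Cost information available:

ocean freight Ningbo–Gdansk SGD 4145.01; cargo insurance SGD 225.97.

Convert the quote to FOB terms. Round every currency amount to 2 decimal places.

From CIF to FOB, the seller no longer bears: freight, insurance.
FOB price = 188711.37 − 4145.01 − 225.97 = 184340.39

FOB price: SGD 184340.39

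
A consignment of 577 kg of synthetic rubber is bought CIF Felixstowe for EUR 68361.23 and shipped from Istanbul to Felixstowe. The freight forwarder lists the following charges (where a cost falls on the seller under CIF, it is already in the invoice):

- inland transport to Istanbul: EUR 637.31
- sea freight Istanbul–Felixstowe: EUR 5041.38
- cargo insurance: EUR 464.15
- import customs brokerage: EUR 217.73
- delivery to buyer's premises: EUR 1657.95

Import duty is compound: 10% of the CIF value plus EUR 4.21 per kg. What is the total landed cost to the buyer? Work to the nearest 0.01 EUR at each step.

CIF: the seller pays costs through ocean freight and marine insurance to the destination port.
Already in the invoice (seller's account under CIF): inland to port, freight, insurance — exclude.
The CIF price already equals the CIF value: 68361.23
Ad valorem component: 68361.23 × 10% = 6836.12
Specific component: 577 × 4.21 = 2429.17
Import duty = 6836.12 + 2429.17 = 9265.29
Buyer bears: brokerage 217.73 + delivery 1657.95 + duty 9265.29 = 11140.97
Landed cost = invoice 68361.23 + 11140.97 = 79502.20

Total landed cost: EUR 79502.20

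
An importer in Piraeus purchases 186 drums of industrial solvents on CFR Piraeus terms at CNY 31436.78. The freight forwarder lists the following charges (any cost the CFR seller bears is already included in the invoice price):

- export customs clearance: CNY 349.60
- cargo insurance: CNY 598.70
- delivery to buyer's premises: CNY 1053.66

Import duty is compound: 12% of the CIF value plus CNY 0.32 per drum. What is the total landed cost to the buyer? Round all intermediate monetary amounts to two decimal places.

Total landed cost: CNY 36992.92

CFR: the seller pays costs through ocean freight to the destination port, but not insurance.
Already in the invoice (seller's account under CFR): export clearance — exclude.
CIF value = CFR price + insurance = 31436.78 + 598.70 = 32035.48
Ad valorem component: 32035.48 × 12% = 3844.26
Specific component: 186 × 0.32 = 59.52
Import duty = 3844.26 + 59.52 = 3903.78
Buyer bears: insurance 598.70 + delivery 1053.66 + duty 3903.78 = 5556.14
Landed cost = invoice 31436.78 + 5556.14 = 36992.92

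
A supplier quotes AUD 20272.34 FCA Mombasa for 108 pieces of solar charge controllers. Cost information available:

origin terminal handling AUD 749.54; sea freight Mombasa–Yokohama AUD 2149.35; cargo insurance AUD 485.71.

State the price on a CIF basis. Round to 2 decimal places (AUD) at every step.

From FCA to CIF, the seller additionally bears: origin terminal, freight, insurance.
CIF price = 20272.34 + 749.54 + 2149.35 + 485.71 = 23656.94

CIF price: AUD 23656.94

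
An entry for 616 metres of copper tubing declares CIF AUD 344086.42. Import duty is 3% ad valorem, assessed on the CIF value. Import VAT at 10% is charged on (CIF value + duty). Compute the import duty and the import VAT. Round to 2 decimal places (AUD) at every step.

Import duty: AUD 10322.59; import VAT: AUD 35440.90

Import duty = 344086.42 × 3% = 10322.59
VAT base = CIF + duty = 344086.42 + 10322.59 = 354409.01
Import VAT = 354409.01 × 10% = 35440.90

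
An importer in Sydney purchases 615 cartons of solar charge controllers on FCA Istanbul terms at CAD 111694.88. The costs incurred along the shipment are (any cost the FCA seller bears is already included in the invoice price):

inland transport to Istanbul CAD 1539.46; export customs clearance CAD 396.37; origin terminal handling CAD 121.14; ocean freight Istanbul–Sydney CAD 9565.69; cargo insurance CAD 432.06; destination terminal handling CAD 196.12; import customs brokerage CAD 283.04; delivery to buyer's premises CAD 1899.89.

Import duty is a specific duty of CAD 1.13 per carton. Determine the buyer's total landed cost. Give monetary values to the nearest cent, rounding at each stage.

Total landed cost: CAD 124887.77

FCA: the seller delivers export-cleared goods to the carrier; the buyer bears costs from that point.
Already in the invoice (seller's account under FCA): inland to port, export clearance — exclude.
CIF value = FCA price + origin terminal + freight + insurance = 111694.88 + 121.14 + 9565.69 + 432.06 = 121813.77
Import duty = 615 × 1.13 = 694.95
Buyer bears: origin terminal 121.14 + freight 9565.69 + insurance 432.06 + destination terminal 196.12 + brokerage 283.04 + delivery 1899.89 + duty 694.95 = 13192.89
Landed cost = invoice 111694.88 + 13192.89 = 124887.77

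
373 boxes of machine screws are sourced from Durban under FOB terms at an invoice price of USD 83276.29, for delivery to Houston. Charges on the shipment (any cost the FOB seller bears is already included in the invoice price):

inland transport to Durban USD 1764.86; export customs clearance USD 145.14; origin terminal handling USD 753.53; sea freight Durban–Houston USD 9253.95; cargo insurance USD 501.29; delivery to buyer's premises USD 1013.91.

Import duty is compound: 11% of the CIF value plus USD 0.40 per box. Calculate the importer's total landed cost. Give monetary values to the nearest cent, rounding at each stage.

FOB: the seller bears costs until goods are on board at the origin port; the buyer bears freight, insurance and all costs thereafter.
Already in the invoice (seller's account under FOB): inland to port, export clearance, origin terminal — exclude.
CIF value = FOB price + freight + insurance = 83276.29 + 9253.95 + 501.29 = 93031.53
Ad valorem component: 93031.53 × 11% = 10233.47
Specific component: 373 × 0.40 = 149.20
Import duty = 10233.47 + 149.20 = 10382.67
Buyer bears: freight 9253.95 + insurance 501.29 + delivery 1013.91 + duty 10382.67 = 21151.82
Landed cost = invoice 83276.29 + 21151.82 = 104428.11

Total landed cost: USD 104428.11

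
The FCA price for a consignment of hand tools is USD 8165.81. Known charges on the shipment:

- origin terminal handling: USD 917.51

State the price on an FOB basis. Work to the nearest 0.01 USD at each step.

From FCA to FOB, the seller additionally bears: origin terminal.
FOB price = 8165.81 + 917.51 = 9083.32

FOB price: USD 9083.32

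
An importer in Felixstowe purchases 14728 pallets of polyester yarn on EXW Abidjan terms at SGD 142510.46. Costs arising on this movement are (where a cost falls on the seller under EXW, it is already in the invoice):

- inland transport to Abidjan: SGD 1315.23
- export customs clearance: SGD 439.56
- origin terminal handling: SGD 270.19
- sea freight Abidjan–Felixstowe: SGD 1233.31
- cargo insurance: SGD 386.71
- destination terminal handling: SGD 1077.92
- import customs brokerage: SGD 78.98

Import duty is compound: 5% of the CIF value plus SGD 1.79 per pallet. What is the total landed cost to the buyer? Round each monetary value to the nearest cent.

EXW: the seller makes goods available at their premises; the buyer bears all onward costs.
CIF value = EXW price + inland to port + export clearance + origin terminal + freight + insurance = 142510.46 + 1315.23 + 439.56 + 270.19 + 1233.31 + 386.71 = 146155.46
Ad valorem component: 146155.46 × 5% = 7307.77
Specific component: 14728 × 1.79 = 26363.12
Import duty = 7307.77 + 26363.12 = 33670.89
Buyer bears: inland to port 1315.23 + export clearance 439.56 + origin terminal 270.19 + freight 1233.31 + insurance 386.71 + destination terminal 1077.92 + brokerage 78.98 + duty 33670.89 = 38472.79
Landed cost = invoice 142510.46 + 38472.79 = 180983.25

Total landed cost: SGD 180983.25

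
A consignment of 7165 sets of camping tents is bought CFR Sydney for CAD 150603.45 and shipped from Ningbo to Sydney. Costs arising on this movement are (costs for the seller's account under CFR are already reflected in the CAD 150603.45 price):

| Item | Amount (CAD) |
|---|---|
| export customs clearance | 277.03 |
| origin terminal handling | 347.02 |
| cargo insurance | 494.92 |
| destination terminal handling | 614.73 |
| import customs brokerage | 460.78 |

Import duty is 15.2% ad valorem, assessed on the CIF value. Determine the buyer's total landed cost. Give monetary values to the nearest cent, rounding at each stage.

Total landed cost: CAD 175140.83

CFR: the seller pays costs through ocean freight to the destination port, but not insurance.
Already in the invoice (seller's account under CFR): export clearance, origin terminal — exclude.
CIF value = CFR price + insurance = 150603.45 + 494.92 = 151098.37
Import duty = 151098.37 × 15.2% = 22966.95
Buyer bears: insurance 494.92 + destination terminal 614.73 + brokerage 460.78 + duty 22966.95 = 24537.38
Landed cost = invoice 150603.45 + 24537.38 = 175140.83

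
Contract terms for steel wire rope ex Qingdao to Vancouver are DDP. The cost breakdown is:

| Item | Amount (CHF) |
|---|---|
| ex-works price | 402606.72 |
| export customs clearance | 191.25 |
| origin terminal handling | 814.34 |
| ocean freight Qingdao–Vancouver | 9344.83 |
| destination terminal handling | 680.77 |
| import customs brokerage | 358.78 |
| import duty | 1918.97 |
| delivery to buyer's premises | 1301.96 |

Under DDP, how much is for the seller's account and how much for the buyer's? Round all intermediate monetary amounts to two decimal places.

Seller: CHF 417217.62; buyer: CHF 0.00

DDP: the seller bears all costs including import duty.
Seller's account: goods 402606.72 + export clearance 191.25 + origin terminal 814.34 + freight 9344.83 + destination terminal 680.77 + brokerage 358.78 + duty 1918.97 + delivery 1301.96 = 417217.62
Buyer's account: 0.00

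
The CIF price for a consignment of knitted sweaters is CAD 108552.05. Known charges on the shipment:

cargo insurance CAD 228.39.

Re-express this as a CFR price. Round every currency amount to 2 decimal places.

CFR price: CAD 108323.66

From CIF to CFR, the seller no longer bears: insurance.
CFR price = 108552.05 − 228.39 = 108323.66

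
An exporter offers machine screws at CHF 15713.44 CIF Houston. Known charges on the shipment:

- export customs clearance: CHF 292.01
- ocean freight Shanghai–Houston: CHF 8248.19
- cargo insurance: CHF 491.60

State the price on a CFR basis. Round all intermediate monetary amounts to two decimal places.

Not relevant to the conversion: export clearance, freight — on the seller under both CIF and CFR; already in the CIF price and stays in the CFR price.
From CIF to CFR, the seller no longer bears: insurance.
CFR price = 15713.44 − 491.60 = 15221.84

CFR price: CHF 15221.84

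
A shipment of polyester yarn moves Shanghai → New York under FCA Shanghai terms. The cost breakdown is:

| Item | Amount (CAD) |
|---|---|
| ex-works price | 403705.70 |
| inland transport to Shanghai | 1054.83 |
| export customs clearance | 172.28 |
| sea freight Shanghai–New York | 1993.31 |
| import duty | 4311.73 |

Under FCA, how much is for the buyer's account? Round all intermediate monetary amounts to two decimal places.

Buyer's account: CAD 6305.04

FCA: the seller delivers export-cleared goods to the carrier; the buyer bears costs from that point.
Seller's account: goods 403705.70 + inland to port 1054.83 + export clearance 172.28 = 404932.81
Buyer's account: freight 1993.31 + duty 4311.73 = 6305.04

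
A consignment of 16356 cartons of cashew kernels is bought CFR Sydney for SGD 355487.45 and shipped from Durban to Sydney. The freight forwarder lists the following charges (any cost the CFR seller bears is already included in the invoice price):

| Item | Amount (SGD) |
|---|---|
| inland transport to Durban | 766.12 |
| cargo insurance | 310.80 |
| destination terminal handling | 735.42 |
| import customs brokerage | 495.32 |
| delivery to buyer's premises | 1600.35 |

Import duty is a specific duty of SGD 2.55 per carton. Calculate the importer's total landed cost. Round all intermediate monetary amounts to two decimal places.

CFR: the seller pays costs through ocean freight to the destination port, but not insurance.
Already in the invoice (seller's account under CFR): inland to port — exclude.
CIF value = CFR price + insurance = 355487.45 + 310.80 = 355798.25
Import duty = 16356 × 2.55 = 41707.80
Buyer bears: insurance 310.80 + destination terminal 735.42 + brokerage 495.32 + delivery 1600.35 + duty 41707.80 = 44849.69
Landed cost = invoice 355487.45 + 44849.69 = 400337.14

Total landed cost: SGD 400337.14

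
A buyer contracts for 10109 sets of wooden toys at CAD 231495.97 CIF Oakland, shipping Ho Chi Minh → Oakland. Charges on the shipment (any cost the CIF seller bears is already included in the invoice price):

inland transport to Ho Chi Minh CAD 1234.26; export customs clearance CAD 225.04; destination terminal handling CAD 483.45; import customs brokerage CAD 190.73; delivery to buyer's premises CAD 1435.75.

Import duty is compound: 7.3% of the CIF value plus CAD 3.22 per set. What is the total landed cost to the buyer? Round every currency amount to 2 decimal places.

Total landed cost: CAD 283056.09

CIF: the seller pays costs through ocean freight and marine insurance to the destination port.
Already in the invoice (seller's account under CIF): inland to port, export clearance — exclude.
The CIF price already equals the CIF value: 231495.97
Ad valorem component: 231495.97 × 7.3% = 16899.21
Specific component: 10109 × 3.22 = 32550.98
Import duty = 16899.21 + 32550.98 = 49450.19
Buyer bears: destination terminal 483.45 + brokerage 190.73 + delivery 1435.75 + duty 49450.19 = 51560.12
Landed cost = invoice 231495.97 + 51560.12 = 283056.09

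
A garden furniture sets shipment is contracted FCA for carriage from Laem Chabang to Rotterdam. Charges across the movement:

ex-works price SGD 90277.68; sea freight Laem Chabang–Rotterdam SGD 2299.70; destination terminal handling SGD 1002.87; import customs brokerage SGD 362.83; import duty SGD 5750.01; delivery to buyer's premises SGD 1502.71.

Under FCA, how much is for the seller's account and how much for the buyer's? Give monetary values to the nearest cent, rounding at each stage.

Seller: SGD 90277.68; buyer: SGD 10918.12

FCA: the seller delivers export-cleared goods to the carrier; the buyer bears costs from that point.
Seller's account: goods 90277.68 = 90277.68
Buyer's account: freight 2299.70 + destination terminal 1002.87 + brokerage 362.83 + duty 5750.01 + delivery 1502.71 = 10918.12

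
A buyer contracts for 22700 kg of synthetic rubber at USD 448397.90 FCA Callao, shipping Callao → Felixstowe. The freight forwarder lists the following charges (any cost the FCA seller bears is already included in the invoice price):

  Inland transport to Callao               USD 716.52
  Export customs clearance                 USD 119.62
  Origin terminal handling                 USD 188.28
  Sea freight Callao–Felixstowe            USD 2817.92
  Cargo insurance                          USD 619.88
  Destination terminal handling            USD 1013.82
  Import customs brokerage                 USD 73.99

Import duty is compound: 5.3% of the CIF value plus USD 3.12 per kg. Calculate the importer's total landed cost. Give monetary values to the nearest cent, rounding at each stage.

FCA: the seller delivers export-cleared goods to the carrier; the buyer bears costs from that point.
Already in the invoice (seller's account under FCA): inland to port, export clearance — exclude.
CIF value = FCA price + origin terminal + freight + insurance = 448397.90 + 188.28 + 2817.92 + 619.88 = 452023.98
Ad valorem component: 452023.98 × 5.3% = 23957.27
Specific component: 22700 × 3.12 = 70824.00
Import duty = 23957.27 + 70824.00 = 94781.27
Buyer bears: origin terminal 188.28 + freight 2817.92 + insurance 619.88 + destination terminal 1013.82 + brokerage 73.99 + duty 94781.27 = 99495.16
Landed cost = invoice 448397.90 + 99495.16 = 547893.06

Total landed cost: USD 547893.06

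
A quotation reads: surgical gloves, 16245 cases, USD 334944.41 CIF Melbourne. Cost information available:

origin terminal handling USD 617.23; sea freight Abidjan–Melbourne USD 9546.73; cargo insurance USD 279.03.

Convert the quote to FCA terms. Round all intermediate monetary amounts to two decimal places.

From CIF to FCA, the seller no longer bears: origin terminal, freight, insurance.
FCA price = 334944.41 − 617.23 − 9546.73 − 279.03 = 324501.42

FCA price: USD 324501.42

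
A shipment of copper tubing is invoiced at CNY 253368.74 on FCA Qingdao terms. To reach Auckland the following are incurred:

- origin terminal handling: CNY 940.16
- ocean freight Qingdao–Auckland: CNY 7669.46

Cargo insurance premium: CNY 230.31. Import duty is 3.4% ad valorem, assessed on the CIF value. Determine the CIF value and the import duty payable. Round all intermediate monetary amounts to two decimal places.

CIF value: CNY 262208.67; import duty: CNY 8915.09

CIF = FCA price + pre-shipment costs + freight + insurance
CIF = 253368.74 + 940.16 + 7669.46 + 230.31 = 262208.67
Import duty = 262208.67 × 3.4% = 8915.09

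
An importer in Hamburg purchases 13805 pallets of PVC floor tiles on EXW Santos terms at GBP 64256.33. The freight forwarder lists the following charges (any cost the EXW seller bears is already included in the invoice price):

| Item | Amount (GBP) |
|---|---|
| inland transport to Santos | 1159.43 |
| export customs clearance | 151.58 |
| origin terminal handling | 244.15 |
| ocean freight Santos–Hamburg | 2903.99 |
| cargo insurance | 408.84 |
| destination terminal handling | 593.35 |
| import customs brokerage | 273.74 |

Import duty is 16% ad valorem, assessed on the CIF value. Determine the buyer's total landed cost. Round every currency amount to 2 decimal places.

Total landed cost: GBP 81051.30

EXW: the seller makes goods available at their premises; the buyer bears all onward costs.
CIF value = EXW price + inland to port + export clearance + origin terminal + freight + insurance = 64256.33 + 1159.43 + 151.58 + 244.15 + 2903.99 + 408.84 = 69124.32
Import duty = 69124.32 × 16% = 11059.89
Buyer bears: inland to port 1159.43 + export clearance 151.58 + origin terminal 244.15 + freight 2903.99 + insurance 408.84 + destination terminal 593.35 + brokerage 273.74 + duty 11059.89 = 16794.97
Landed cost = invoice 64256.33 + 16794.97 = 81051.30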